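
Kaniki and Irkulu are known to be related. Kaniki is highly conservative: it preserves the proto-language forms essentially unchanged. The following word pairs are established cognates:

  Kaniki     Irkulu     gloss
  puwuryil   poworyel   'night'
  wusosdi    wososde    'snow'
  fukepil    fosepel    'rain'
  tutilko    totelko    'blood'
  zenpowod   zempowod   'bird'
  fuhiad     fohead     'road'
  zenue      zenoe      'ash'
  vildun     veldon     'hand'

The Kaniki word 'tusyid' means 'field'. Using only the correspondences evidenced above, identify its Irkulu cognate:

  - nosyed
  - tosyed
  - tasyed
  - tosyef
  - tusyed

puwuryil ~ poworyel, wusosdi ~ wososde — Kaniki u corresponds to Irkulu o after a consonant, before a consonant other than r, m, n, p, b, f, v.
puwuryil ~ poworyel, fukepil ~ fosepel — Kaniki i corresponds to Irkulu e after a consonant, before a consonant other than r, m, n, p, b, f, v.
Applying these to Kaniki 'tusyid':
  tusyid → tosyid   (u→o after a consonant, before a consonant other than r, m, n, p, b, f, v)
  tosyid → tosyed   (i→e after a consonant, before a consonant other than r, m, n, p, b, f, v)
So the Irkulu cognate is 'tosyed'.

tosyed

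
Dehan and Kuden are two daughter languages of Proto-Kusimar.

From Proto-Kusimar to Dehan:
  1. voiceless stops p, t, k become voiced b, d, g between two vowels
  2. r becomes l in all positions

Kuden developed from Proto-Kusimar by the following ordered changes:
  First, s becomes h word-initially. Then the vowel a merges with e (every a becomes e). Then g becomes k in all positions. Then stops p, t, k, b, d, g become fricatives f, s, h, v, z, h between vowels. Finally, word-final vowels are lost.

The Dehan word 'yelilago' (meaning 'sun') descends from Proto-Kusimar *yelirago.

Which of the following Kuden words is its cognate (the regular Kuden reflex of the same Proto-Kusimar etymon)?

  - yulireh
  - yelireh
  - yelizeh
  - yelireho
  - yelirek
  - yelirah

yelireh

Kuden: *yelirago > yelirego > yelireko > yelireho > yelireh  (by vowel merger, unconditioned shift, intervocalic lenition, apocope)
Among the options, 'yelireh' alone shows every Kuden change applied in order.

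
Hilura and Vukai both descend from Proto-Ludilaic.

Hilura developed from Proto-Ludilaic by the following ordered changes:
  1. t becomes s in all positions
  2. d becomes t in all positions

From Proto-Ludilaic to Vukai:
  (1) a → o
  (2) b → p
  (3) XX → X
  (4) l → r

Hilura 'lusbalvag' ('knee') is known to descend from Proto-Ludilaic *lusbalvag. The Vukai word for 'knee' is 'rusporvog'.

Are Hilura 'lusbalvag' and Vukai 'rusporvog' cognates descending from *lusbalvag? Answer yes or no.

Derive the expected Vukai reflex of *lusbalvag:
Vukai: *lusbalvag
  lusbalvag → lusbolvog   [vowel merger]
  lusbolvog → luspolvog   [unconditioned shift]
  luspolvog (rule 3 does not apply)
  luspolvog → rusporvog   [unconditioned shift]
  giving Vukai rusporvog.
Vukai 'rusporvog' matches the regular reflex exactly, so the pair is cognate.

yes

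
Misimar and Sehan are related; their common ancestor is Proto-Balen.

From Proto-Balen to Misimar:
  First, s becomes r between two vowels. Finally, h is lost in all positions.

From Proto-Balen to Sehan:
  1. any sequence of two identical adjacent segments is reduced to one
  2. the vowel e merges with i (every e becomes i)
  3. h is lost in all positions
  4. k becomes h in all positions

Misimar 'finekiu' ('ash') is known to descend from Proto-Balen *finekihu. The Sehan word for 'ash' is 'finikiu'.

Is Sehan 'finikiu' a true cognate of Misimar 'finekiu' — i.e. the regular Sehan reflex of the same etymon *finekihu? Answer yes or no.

no

Derive the expected Sehan reflex of *finekihu:
Sehan: start from *finekihu.
  rule 1: no change — finekihu
  rule 2 (vowel merger): finekihu → finikihu
  rule 3 (h-loss): finikihu → finikiu
  rule 4 (unconditioned shift): finikiu → finihiu
  ⇒ Sehan finihiu
The regular Sehan reflex would be 'finihiu', but the attested form is 'finikiu'. The correspondence is irregular, so they are not cognates (the Sehan form has a different source).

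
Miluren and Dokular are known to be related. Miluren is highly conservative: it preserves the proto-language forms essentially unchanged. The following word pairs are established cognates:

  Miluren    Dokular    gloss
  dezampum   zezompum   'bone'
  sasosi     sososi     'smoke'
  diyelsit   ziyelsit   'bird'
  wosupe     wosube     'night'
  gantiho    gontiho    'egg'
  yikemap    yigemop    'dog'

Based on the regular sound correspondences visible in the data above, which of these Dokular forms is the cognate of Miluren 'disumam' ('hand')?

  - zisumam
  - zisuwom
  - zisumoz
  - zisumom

zisumom

diyelsit ~ ziyelsit — Miluren d corresponds to Dokular z word-initially before a front vowel.
dezampum ~ zezompum — Miluren a corresponds to Dokular o after a consonant, before a nasal.
Applying these to Miluren 'disumam':
  disumam → zisumam   (d→z word-initially before a front vowel)
  zisumam → zisumom   (a→o after a consonant, before a nasal)
So the Dokular cognate is 'zisumom'.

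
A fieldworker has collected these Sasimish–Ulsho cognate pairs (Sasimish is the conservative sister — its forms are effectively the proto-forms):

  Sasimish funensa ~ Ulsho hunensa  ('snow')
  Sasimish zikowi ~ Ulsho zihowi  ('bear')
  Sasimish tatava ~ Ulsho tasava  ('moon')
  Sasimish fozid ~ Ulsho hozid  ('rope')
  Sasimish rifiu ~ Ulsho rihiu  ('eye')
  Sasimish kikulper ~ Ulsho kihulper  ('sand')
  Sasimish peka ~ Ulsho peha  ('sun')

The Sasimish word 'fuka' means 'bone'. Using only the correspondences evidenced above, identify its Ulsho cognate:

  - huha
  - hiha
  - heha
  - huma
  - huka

huha

funensa ~ hunensa — Sasimish f corresponds to Ulsho h word-initially before a back vowel.
peka ~ peha — Sasimish k corresponds to Ulsho h between vowels (before a back vowel).
Applying these to Sasimish 'fuka':
  fuka → huka   (f→h word-initially before a back vowel)
  huka → huha   (k→h between vowels (before a back vowel))
So the Ulsho cognate is 'huha'.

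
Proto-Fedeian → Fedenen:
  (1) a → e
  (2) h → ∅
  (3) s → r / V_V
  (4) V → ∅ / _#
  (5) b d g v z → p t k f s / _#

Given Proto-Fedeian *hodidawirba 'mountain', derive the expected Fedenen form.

Fedenen: start from *hodidawirba.
  rule 1 (vowel merger): hodidawirba → hodidewirbe
  rule 2 (h-loss): hodidewirbe → odidewirbe
  rule 3: no change — odidewirbe
  rule 4 (apocope): odidewirbe → odidewirb
  rule 5 (final devoicing): odidewirb → odidewirp
  ⇒ Fedenen odidewirp

odidewirp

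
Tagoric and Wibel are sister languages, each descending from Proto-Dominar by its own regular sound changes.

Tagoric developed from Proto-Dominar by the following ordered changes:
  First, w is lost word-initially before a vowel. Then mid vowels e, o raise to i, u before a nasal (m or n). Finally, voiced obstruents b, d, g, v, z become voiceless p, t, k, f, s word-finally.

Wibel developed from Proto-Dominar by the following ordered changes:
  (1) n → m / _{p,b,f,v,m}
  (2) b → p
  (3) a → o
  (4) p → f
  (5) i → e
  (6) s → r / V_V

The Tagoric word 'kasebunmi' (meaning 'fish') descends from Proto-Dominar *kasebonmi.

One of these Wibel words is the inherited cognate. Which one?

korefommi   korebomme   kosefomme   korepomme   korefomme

Wibel: *kasebonmi
  kasebonmi → kasebommi   [nasal place assimilation]
  kasebommi → kasepommi   [unconditioned shift]
  kasepommi → kosepommi   [vowel merger]
  kosepommi → kosefommi   [unconditioned shift]
  kosefommi → kosefomme   [vowel merger]
  kosefomme → korefomme   [rhotacism]
  giving Wibel korefomme.

korefomme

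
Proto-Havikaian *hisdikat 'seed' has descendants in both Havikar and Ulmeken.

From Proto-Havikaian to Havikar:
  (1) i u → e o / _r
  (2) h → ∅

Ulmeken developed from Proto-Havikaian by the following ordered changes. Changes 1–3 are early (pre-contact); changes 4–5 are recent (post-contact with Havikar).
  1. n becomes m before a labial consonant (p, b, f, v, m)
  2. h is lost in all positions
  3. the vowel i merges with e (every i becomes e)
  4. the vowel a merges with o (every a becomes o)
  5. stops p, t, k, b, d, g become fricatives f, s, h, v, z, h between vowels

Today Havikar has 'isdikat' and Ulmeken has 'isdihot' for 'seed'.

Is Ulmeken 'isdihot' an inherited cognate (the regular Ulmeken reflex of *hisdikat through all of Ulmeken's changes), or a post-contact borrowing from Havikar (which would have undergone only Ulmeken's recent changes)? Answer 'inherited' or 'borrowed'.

If inherited, *hisdikat would pass through all of Ulmeken's changes:
Ulmeken: start from *hisdikat.
  rule 1: no change — hisdikat
  rule 2 (h-loss): hisdikat → isdikat
  rule 3 (vowel merger): isdikat → esdekat
  rule 4 (vowel merger): esdekat → esdekot
  rule 5 (intervocalic lenition): esdekot → esdehot
  ⇒ Ulmeken esdehot
If borrowed from Havikar 'isdikat' after the early changes, it would undergo only the recent ones:
  rule 4 (vowel merger): isdikat → isdikot
  rule 5 (intervocalic lenition): isdikot → isdihot
  ⇒ as a loan: isdihot
Ulmeken 'isdihot' matches the loan outcome 'isdihot', not the inherited 'esdehot' — it skipped the early Ulmeken changes, so it was borrowed from Havikar.

borrowed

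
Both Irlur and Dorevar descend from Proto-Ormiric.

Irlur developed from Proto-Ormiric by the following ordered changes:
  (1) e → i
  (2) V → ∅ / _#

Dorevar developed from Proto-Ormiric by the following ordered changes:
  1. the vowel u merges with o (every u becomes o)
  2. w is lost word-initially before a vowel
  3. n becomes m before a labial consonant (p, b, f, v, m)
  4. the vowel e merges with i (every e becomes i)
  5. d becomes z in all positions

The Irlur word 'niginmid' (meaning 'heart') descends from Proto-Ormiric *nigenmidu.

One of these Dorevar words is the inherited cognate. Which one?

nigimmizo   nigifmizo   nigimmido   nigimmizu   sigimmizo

nigimmizo

Dorevar: *nigenmidu
  nigenmidu → nigenmido   [vowel merger]
  nigenmido (rule 2 does not apply)
  nigenmido → nigemmido   [nasal place assimilation]
  nigemmido → nigimmido   [vowel merger]
  nigimmido → nigimmizo   [unconditioned shift]
  giving Dorevar nigimmizo.
Only 'nigimmizo' matches the regular Dorevar development of *nigenmidu.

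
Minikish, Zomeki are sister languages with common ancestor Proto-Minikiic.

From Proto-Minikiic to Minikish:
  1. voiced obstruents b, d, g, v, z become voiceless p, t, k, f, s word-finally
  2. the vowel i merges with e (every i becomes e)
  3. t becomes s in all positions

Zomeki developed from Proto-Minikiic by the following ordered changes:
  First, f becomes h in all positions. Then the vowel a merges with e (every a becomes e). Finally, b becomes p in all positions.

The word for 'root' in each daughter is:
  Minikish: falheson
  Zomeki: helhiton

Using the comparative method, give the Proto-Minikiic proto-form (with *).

Position 2: Minikish has a, Zomeki has e. Minikish preserves a here (none of its changes turn any other segment into a), so the proto-segment is *a.
Position 6: Minikish has s, Zomeki has t. Zomeki preserves t here (none of its changes turn any other segment into t), so the proto-segment is *t.
Position 5: Minikish has e, Zomeki has i. Zomeki preserves i here (none of its changes turn any other segment into i), so the proto-segment is *i.
This points to *falhiton. Verify forward in each daughter:
Minikish: *falhiton
  falhiton (rule 1 does not apply)
  falhiton → falheton   [vowel merger]
  falheton → falheson   [unconditioned shift]
  giving Minikish falheson.
Zomeki: *falhiton > halhiton > helhiton  (by unconditioned shift, vowel merger)
No other proto-form is consistent with every reflex, so the reconstruction is *falhiton.

*falhiton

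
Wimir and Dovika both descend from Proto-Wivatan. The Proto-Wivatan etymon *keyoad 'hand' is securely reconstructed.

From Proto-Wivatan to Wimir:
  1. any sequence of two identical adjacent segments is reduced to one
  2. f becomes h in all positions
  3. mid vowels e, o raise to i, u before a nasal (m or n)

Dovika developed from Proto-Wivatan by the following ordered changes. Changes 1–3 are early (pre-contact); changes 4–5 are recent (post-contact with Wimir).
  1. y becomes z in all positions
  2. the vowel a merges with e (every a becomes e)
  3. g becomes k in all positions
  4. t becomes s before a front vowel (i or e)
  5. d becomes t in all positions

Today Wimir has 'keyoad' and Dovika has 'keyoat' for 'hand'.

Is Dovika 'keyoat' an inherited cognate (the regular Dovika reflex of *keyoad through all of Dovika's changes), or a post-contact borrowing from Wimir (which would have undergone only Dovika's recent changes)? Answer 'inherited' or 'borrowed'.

borrowed

If inherited, *keyoad would pass through all of Dovika's changes:
Dovika: start from *keyoad.
  rule 1 (unconditioned shift): keyoad → kezoad
  rule 2 (vowel merger): kezoad → kezoed
  rule 3: no change — kezoed
  rule 4: no change — kezoed
  rule 5 (unconditioned shift): kezoed → kezoet
  ⇒ Dovika kezoet
If borrowed from Wimir 'keyoad' after the early changes, it would undergo only the recent ones:
  rule 4 (palatalisation): no change (keyoad)
  rule 5 (unconditioned shift): keyoad → keyoat
  ⇒ as a loan: keyoat
Dovika 'keyoat' matches the loan outcome 'keyoat', not the inherited 'kezoet' — it skipped the early Dovika changes, so it was borrowed from Wimir.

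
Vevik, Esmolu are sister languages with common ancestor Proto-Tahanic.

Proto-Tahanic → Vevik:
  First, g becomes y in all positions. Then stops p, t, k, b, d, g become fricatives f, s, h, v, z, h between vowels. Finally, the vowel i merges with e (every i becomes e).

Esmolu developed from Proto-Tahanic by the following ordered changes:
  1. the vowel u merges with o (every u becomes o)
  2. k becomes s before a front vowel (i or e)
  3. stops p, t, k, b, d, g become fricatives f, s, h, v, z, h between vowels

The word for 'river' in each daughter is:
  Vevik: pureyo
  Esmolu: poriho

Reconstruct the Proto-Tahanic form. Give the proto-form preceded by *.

Position 2: Vevik has u, Esmolu has o. Vevik preserves u here (none of its changes turn any other segment into u), so the proto-segment is *u.
Position 4: Vevik has e, Esmolu has i. Esmolu preserves i here (none of its changes turn any other segment into i), so the proto-segment is *i.
Position 5: Vevik has y, Esmolu has h. Taking the neighbouring segments as reconstructed: Vevik y could go back to *g or *y; Esmolu h could go back to *k or *g or *h — the one source consistent with every daughter is *g.
Continuing position by position gives *purigo; check it forward:
Vevik: *purigo
  purigo → puriyo   [unconditioned shift]
  puriyo (rule 2 does not apply)
  puriyo → pureyo   [vowel merger]
  giving Vevik pureyo.
Esmolu: *purigo > porigo > poriho  (by vowel merger, intervocalic lenition)
No other proto-form is consistent with every reflex, so the reconstruction is *purigo.

*purigo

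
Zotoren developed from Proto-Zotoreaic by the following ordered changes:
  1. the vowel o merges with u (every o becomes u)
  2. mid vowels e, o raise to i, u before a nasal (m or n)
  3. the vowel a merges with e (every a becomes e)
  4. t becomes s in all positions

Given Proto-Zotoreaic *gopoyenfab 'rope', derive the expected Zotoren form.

Zotoren: *gopoyenfab
  gopoyenfab → gupuyenfab   [vowel merger]
  gupuyenfab → gupuyinfab   [pre-nasal raising]
  gupuyinfab → gupuyinfeb   [vowel merger]
  gupuyinfeb (rule 4 does not apply)
  giving Zotoren gupuyinfeb.

gupuyinfeb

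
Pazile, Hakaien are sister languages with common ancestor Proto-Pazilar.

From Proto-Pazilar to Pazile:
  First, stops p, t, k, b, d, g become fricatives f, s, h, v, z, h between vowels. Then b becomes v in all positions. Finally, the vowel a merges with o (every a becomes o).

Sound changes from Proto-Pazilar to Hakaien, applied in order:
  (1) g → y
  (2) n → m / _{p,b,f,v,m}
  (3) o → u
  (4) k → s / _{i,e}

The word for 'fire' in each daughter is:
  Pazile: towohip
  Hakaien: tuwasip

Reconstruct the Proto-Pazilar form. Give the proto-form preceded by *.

*towakip

Position 2: Pazile has o, Hakaien has u. Taking the neighbouring segments as reconstructed: Pazile o could go back to *a or *o; Hakaien u could go back to *o or *u — the one source consistent with every daughter is *o.
Position 4: Pazile has o, Hakaien has a. Hakaien preserves a here (none of its changes turn any other segment into a), so the proto-segment is *a.
Position 5: Pazile has h, Hakaien has s. Taking the neighbouring segments as reconstructed: Pazile h could go back to *k or *g or *h; Hakaien s could go back to *k or *s — the one source consistent with every daughter is *k.
This points to *towakip. Verify forward in each daughter:
Pazile: *towakip
  towakip → towahip   [intervocalic lenition]
  towahip (rule 2 does not apply)
  towahip → towohip   [vowel merger]
  giving Pazile towohip.
Hakaien: *towakip
  towakip (rule 1 does not apply)
  towakip (rule 2 does not apply)
  towakip → tuwakip   [vowel merger]
  tuwakip → tuwasip   [palatalisation]
  giving Hakaien tuwasip.
*towakip is the unique common source.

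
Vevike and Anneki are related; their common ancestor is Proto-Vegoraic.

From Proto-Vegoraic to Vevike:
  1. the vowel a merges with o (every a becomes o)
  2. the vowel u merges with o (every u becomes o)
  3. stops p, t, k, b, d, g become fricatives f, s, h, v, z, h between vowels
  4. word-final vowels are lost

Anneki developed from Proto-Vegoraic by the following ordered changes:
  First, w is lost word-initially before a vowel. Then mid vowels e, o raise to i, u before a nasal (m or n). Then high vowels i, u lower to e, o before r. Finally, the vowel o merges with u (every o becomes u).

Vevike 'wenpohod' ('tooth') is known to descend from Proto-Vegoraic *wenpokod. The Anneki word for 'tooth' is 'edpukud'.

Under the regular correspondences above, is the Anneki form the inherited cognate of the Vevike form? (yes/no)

Derive the expected Anneki reflex of *wenpokod:
Anneki: *wenpokod
  wenpokod → enpokod   [glide loss]
  enpokod → inpokod   [pre-nasal raising]
  inpokod (rule 3 does not apply)
  inpokod → inpukud   [vowel merger]
  giving Anneki inpukud.
The regular Anneki reflex would be 'inpukud', but the attested form is 'edpukud'. The correspondence is irregular, so they are not cognates (the Anneki form has a different source).

no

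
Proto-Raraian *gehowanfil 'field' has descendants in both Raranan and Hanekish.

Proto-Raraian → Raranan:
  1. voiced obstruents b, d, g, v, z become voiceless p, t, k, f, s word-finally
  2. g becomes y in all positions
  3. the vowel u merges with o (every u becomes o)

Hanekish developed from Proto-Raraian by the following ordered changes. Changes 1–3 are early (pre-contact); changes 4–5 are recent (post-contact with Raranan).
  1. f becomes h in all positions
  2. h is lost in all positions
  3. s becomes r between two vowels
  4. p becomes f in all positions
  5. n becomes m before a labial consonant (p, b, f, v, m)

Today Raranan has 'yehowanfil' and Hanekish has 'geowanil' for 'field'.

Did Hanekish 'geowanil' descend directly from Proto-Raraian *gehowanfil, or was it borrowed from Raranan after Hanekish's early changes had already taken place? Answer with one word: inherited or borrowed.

If inherited, *gehowanfil would pass through all of Hanekish's changes:
Hanekish: *gehowanfil
  gehowanfil → gehowanhil   [unconditioned shift]
  gehowanhil → geowanil   [h-loss]
  geowanil (rule 3 does not apply)
  geowanil (rule 4 does not apply)
  geowanil (rule 5 does not apply)
  giving Hanekish geowanil.
If borrowed from Raranan 'yehowanfil' after the early changes, it would undergo only the recent ones:
  rule 4 (unconditioned shift): no change (yehowanfil)
  rule 5 (nasal place assimilation): yehowanfil → yehowamfil
  ⇒ as a loan: yehowamfil
Hanekish 'geowanil' matches the inherited outcome exactly, so it is an inherited cognate, not a loan.

inherited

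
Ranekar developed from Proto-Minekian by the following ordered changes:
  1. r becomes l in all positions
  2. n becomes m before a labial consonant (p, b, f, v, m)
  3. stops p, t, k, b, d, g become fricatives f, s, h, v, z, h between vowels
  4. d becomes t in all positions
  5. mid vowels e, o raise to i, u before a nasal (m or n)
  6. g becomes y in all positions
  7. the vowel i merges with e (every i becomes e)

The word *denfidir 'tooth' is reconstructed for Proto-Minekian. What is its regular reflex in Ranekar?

temfezel

Ranekar: *denfidir
  denfidir → denfidil   [unconditioned shift]
  denfidil → demfidil   [nasal place assimilation]
  demfidil → demfizil   [intervocalic lenition]
  demfizil → temfizil   [unconditioned shift]
  temfizil → timfizil   [pre-nasal raising]
  timfizil (rule 6 does not apply)
  timfizil → temfezel   [vowel merger]
  giving Ranekar temfezel.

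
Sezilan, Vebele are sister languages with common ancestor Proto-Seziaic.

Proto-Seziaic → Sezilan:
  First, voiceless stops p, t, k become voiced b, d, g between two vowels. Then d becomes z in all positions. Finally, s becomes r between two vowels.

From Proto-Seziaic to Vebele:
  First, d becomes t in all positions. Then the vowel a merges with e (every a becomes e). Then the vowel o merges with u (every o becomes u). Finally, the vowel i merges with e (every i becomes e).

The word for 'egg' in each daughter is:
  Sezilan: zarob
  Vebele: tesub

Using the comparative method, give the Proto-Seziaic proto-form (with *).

Position 3: Sezilan has r, Vebele has s. Vebele preserves s here (none of its changes turn any other segment into s), so the proto-segment is *s.
Position 4: Sezilan has o, Vebele has u. Sezilan preserves o here (none of its changes turn any other segment into o), so the proto-segment is *o.
Position 2: Sezilan has a, Vebele has e. Sezilan preserves a here (none of its changes turn any other segment into a), so the proto-segment is *a.
This points to *dasob. Verify forward in each daughter:
Sezilan: start from *dasob.
  rule 1: no change — dasob
  rule 2 (unconditioned shift): dasob → zasob
  rule 3 (rhotacism): zasob → zarob
  ⇒ Sezilan zarob
Vebele: *dasob > tasob > tesob > tesub  (by unconditioned shift, vowel merger, vowel merger)
*dasob is the unique common source.

*dasob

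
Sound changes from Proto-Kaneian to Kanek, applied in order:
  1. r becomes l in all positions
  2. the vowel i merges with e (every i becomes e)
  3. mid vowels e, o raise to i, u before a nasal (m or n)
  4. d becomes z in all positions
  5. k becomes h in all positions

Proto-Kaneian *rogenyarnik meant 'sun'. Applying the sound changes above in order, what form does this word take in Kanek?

Kanek: *rogenyarnik > logenyalnik > logenyalnek > loginyalnek > loginyalneh  (by unconditioned shift, vowel merger, pre-nasal raising, unconditioned shift)

loginyalneh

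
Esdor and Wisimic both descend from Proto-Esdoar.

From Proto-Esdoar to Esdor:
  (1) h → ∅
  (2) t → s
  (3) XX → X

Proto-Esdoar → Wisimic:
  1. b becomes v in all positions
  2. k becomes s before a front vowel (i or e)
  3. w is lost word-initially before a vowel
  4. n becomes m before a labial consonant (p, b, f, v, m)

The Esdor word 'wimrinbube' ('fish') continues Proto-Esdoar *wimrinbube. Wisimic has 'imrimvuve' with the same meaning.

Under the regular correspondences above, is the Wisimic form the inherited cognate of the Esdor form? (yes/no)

yes

Derive the expected Wisimic reflex of *wimrinbube:
Wisimic: start from *wimrinbube.
  rule 1 (unconditioned shift): wimrinbube → wimrinvuve
  rule 2: no change — wimrinvuve
  rule 3 (glide loss): wimrinvuve → imrinvuve
  rule 4 (nasal place assimilation): imrinvuve → imrimvuve
  ⇒ Wisimic imrimvuve
Wisimic 'imrimvuve' matches the regular reflex exactly, so the pair is cognate.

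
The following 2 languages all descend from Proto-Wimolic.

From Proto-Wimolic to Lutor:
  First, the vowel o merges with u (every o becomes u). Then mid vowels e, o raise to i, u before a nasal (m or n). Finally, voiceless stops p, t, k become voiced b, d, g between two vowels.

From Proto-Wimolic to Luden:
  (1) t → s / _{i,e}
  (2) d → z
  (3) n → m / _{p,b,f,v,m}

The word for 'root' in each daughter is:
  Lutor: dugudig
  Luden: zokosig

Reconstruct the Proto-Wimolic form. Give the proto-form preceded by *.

Position 2: Lutor has u, Luden has o. Luden preserves o here (none of its changes turn any other segment into o), so the proto-segment is *o.
Position 3: Lutor has g, Luden has k. Luden preserves k here (none of its changes turn any other segment into k), so the proto-segment is *k.
Position 1: Lutor has d, Luden has z. Taking the neighbouring segments as reconstructed: Lutor d can only go back to *d; Luden z could go back to *d or *z — the one source consistent with every daughter is *d.
Continuing position by position gives *dokotig; check it forward:
Lutor: *dokotig
  dokotig → dukutig   [vowel merger]
  dukutig (rule 2 does not apply)
  dukutig → dugudig   [intervocalic voicing]
  giving Lutor dugudig.
Luden: start from *dokotig.
  rule 1 (palatalisation): dokotig → dokosig
  rule 2 (unconditioned shift): dokosig → zokosig
  rule 3: no change — zokosig
  ⇒ Luden zokosig
Only *dokotig yields all of Lutor dugudig, Luden zokosig.

*dokotig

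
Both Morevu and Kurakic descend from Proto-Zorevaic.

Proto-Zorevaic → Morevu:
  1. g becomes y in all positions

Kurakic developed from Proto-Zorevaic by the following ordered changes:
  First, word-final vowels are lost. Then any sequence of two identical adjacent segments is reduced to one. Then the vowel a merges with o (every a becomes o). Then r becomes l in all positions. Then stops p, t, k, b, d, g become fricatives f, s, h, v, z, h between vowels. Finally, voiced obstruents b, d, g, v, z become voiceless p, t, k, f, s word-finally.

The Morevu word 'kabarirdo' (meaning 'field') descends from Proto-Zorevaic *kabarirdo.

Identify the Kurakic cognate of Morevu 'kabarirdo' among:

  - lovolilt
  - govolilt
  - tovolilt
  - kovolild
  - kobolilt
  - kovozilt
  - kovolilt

Kurakic: start from *kabarirdo.
  rule 1 (apocope): kabarirdo → kabarird
  rule 2: no change — kabarird
  rule 3 (vowel merger): kabarird → koborird
  rule 4 (unconditioned shift): koborird → kobolild
  rule 5 (intervocalic lenition): kobolild → kovolild
  rule 6 (final devoicing): kovolild → kovolilt
  ⇒ Kurakic kovolilt
Among the options, 'kovolilt' alone shows every Kurakic change applied in order.

kovolilt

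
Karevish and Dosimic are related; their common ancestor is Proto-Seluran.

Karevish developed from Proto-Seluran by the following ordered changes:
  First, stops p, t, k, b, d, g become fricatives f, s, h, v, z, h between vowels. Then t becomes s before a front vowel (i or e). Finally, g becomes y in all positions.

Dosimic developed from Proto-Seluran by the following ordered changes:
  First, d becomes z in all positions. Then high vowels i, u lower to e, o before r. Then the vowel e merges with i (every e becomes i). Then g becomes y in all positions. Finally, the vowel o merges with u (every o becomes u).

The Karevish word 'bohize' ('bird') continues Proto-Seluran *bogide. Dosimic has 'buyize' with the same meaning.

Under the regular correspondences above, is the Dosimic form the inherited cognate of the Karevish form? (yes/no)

no

Derive the expected Dosimic reflex of *bogide:
Dosimic: *bogide
  bogide → bogize   [unconditioned shift]
  bogize (rule 2 does not apply)
  bogize → bogizi   [vowel merger]
  bogizi → boyizi   [unconditioned shift]
  boyizi → buyizi   [vowel merger]
  giving Dosimic buyizi.
The regular Dosimic reflex would be 'buyizi', but the attested form is 'buyize'. The correspondence is irregular, so they are not cognates (the Dosimic form has a different source).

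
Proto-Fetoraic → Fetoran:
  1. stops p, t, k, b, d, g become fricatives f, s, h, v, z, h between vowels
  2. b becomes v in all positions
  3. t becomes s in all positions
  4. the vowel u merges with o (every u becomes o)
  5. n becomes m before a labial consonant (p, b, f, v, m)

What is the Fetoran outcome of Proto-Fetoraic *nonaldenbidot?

Fetoran: *nonaldenbidot > nonaldenbizot > nonaldenvizot > nonaldenvizos > nonaldemvizos  (by intervocalic lenition, unconditioned shift, unconditioned shift, nasal place assimilation)

nonaldemvizos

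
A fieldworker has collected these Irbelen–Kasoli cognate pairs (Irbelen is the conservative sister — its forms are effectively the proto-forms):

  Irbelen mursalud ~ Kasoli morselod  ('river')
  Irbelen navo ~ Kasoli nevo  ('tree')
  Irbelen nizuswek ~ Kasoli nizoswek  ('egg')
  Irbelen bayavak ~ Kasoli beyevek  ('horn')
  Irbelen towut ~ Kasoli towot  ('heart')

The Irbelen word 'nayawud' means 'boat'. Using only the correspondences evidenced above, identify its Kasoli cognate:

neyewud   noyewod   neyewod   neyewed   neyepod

neyewod

mursalud ~ morselod, bayavak ~ beyevek — Irbelen a corresponds to Kasoli e after a consonant, before a consonant other than r, m, n, p, b, f, v.
mursalud ~ morselod, nizuswek ~ nizoswek — Irbelen u corresponds to Kasoli o after a consonant, before a consonant other than r, m, n, p, b, f, v.
Applying these to Irbelen 'nayawud':
  nayawud → neyawud   (a→e after a consonant, before a consonant other than r, m, n, p, b, f, v)
  neyawud → neyewud   (a→e after a consonant, before a consonant other than r, m, n, p, b, f, v)
  neyewud → neyewod   (u→o after a consonant, before a consonant other than r, m, n, p, b, f, v)
So the Kasoli cognate is 'neyewod'.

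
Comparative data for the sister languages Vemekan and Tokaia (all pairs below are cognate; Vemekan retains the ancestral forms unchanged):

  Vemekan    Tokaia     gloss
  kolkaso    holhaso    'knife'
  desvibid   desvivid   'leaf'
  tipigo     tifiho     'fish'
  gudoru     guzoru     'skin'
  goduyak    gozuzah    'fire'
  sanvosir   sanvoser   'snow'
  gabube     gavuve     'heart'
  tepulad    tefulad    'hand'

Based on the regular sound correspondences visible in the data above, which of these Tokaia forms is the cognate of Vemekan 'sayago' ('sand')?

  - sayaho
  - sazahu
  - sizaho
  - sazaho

goduyak ~ gozuzah — Vemekan y corresponds to Tokaia z between vowels (before a back vowel).
tipigo ~ tifiho — Vemekan g corresponds to Tokaia h between vowels (before a back vowel).
Applying these to Vemekan 'sayago':
  sayago → sazago   (y→z between vowels (before a back vowel))
  sazago → sazaho   (g→h between vowels (before a back vowel))
So the Tokaia cognate is 'sazaho'.

sazaho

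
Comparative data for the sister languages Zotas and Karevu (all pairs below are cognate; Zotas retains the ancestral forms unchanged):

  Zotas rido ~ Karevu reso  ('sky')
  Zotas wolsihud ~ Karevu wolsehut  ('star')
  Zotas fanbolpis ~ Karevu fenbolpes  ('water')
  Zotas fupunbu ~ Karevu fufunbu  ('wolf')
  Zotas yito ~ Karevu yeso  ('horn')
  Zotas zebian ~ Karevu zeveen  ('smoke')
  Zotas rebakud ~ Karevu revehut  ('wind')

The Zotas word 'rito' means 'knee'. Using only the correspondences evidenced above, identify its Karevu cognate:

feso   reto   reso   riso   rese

rido ~ reso, wolsihud ~ wolsehut — Zotas i corresponds to Karevu e after a consonant, before a consonant other than r, m, n, p, b, f, v.
yito ~ yeso — Zotas t corresponds to Karevu s between vowels (before a back vowel).
Applying these to Zotas 'rito':
  rito → reto   (i→e after a consonant, before a consonant other than r, m, n, p, b, f, v)
  reto → reso   (t→s between vowels (before a back vowel))
So the Karevu cognate is 'reso'.

reso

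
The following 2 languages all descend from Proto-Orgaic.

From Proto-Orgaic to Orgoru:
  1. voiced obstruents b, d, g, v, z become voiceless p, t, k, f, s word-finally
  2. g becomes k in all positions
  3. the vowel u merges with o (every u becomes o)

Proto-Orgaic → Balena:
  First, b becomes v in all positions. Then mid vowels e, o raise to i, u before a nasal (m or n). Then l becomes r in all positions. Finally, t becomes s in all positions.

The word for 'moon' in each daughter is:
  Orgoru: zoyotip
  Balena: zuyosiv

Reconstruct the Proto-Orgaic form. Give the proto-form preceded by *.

Position 5: Orgoru has t, Balena has s. Taking the neighbouring segments as reconstructed: Orgoru t can only go back to *t; Balena s could go back to *t or *s — the one source consistent with every daughter is *t.
Position 7: Orgoru has p, Balena has v. Taking the neighbouring segments as reconstructed: Orgoru p could go back to *p or *b; Balena v could go back to *b or *v — the one source consistent with every daughter is *b.
Verify the candidate proto-form against each daughter:
Orgoru: start from *zuyotib.
  rule 1 (final devoicing): zuyotib → zuyotip
  rule 2: no change — zuyotip
  rule 3 (vowel merger): zuyotip → zoyotip
  ⇒ Orgoru zoyotip
Balena: *zuyotib > zuyotiv > zuyosiv  (by unconditioned shift, unconditioned shift)
*zuyotib is the unique common source.

*zuyotib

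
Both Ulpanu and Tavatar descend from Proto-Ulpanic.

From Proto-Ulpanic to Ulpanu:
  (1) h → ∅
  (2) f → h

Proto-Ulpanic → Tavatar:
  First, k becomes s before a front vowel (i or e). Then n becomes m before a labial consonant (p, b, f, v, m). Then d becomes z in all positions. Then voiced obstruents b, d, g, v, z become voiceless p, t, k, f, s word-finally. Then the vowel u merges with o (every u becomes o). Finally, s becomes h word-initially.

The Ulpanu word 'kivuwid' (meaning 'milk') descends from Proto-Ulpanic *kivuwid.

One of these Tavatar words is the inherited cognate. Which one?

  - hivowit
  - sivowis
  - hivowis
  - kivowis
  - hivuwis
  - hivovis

Tavatar: start from *kivuwid.
  rule 1 (palatalisation): kivuwid → sivuwid
  rule 2: no change — sivuwid
  rule 3 (unconditioned shift): sivuwid → sivuwiz
  rule 4 (final devoicing): sivuwiz → sivuwis
  rule 5 (vowel merger): sivuwis → sivowis
  rule 6 (debuccalisation): sivowis → hivowis
  ⇒ Tavatar hivowis
The other candidates each miss or misapply at least one Tavatar change.

hivowis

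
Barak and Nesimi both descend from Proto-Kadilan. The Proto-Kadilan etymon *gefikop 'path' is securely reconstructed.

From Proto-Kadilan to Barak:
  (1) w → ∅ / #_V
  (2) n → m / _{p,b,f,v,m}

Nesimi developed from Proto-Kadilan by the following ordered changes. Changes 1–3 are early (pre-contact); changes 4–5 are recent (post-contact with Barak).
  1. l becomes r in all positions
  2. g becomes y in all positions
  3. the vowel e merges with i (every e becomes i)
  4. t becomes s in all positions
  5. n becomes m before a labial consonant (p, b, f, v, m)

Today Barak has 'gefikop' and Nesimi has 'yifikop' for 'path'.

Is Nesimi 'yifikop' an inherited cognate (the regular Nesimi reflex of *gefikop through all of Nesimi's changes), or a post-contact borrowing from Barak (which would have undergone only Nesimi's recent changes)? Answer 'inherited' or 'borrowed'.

If inherited, *gefikop would pass through all of Nesimi's changes:
Nesimi: start from *gefikop.
  rule 1: no change — gefikop
  rule 2 (unconditioned shift): gefikop → yefikop
  rule 3 (vowel merger): yefikop → yifikop
  rule 4: no change — yifikop
  rule 5: no change — yifikop
  ⇒ Nesimi yifikop
If borrowed from Barak 'gefikop' after the early changes, it would undergo only the recent ones:
  rule 4 (unconditioned shift): no change (gefikop)
  rule 5 (nasal place assimilation): no change (gefikop)
  ⇒ as a loan: gefikop
Nesimi 'yifikop' matches the inherited outcome exactly, so it is an inherited cognate, not a loan.

inherited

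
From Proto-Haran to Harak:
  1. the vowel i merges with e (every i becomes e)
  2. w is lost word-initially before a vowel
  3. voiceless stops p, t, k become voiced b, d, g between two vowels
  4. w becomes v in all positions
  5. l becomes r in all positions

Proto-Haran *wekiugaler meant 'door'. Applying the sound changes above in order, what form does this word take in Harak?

egeugarer

Harak: *wekiugaler
  wekiugaler → wekeugaler   [vowel merger]
  wekeugaler → ekeugaler   [glide loss]
  ekeugaler → egeugaler   [intervocalic voicing]
  egeugaler (rule 4 does not apply)
  egeugaler → egeugarer   [unconditioned shift]
  giving Harak egeugarer.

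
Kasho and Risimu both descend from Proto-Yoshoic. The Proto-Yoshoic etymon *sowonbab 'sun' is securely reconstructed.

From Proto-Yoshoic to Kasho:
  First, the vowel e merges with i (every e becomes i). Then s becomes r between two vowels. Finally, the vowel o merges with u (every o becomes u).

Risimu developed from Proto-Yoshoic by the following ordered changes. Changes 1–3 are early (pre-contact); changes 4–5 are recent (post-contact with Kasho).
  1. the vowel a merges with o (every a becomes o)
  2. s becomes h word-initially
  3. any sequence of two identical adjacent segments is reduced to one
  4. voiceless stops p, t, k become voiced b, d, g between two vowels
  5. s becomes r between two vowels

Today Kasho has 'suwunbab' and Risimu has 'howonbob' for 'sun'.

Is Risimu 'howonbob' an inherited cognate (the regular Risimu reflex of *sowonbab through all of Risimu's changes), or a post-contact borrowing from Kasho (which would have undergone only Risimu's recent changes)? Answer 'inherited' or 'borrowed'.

inherited

If inherited, *sowonbab would pass through all of Risimu's changes:
Risimu: start from *sowonbab.
  rule 1 (vowel merger): sowonbab → sowonbob
  rule 2 (debuccalisation): sowonbob → howonbob
  rule 3: no change — howonbob
  rule 4: no change — howonbob
  rule 5: no change — howonbob
  ⇒ Risimu howonbob
If borrowed from Kasho 'suwunbab' after the early changes, it would undergo only the recent ones:
  rule 4 (intervocalic voicing): no change (suwunbab)
  rule 5 (rhotacism): no change (suwunbab)
  ⇒ as a loan: suwunbab
Risimu 'howonbob' matches the inherited outcome exactly, so it is an inherited cognate, not a loan.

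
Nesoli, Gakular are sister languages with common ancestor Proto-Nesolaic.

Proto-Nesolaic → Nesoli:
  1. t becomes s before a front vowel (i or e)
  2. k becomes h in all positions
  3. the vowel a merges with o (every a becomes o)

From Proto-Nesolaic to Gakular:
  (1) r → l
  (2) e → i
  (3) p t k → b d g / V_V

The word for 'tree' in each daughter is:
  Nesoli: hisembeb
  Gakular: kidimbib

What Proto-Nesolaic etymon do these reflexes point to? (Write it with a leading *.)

*kitembeb

Position 4: Nesoli has e, Gakular has i. Nesoli preserves e here (none of its changes turn any other segment into e), so the proto-segment is *e.
Position 1: Nesoli has h, Gakular has k. Gakular preserves k here (none of its changes turn any other segment into k), so the proto-segment is *k.
Continuing position by position gives *kitembeb; check it forward:
Nesoli: start from *kitembeb.
  rule 1 (palatalisation): kitembeb → kisembeb
  rule 2 (unconditioned shift): kisembeb → hisembeb
  rule 3: no change — hisembeb
  ⇒ Nesoli hisembeb
Gakular: *kitembeb
  kitembeb (rule 1 does not apply)
  kitembeb → kitimbib   [vowel merger]
  kitimbib → kidimbib   [intervocalic voicing]
  giving Gakular kidimbib.
No other proto-form is consistent with every reflex, so the reconstruction is *kitembeb.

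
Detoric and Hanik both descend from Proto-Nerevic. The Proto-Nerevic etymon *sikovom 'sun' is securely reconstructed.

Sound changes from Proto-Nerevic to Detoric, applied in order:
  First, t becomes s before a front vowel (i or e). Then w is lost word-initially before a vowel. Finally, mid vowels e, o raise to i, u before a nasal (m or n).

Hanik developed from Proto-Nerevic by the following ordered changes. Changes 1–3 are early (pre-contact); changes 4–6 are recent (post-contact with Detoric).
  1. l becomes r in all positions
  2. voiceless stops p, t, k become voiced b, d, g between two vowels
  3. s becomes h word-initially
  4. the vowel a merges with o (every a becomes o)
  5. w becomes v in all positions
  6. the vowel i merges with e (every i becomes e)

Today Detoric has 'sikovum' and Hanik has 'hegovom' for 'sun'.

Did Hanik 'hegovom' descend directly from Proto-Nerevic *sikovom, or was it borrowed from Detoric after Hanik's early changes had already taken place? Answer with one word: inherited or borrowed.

inherited

If inherited, *sikovom would pass through all of Hanik's changes:
Hanik: *sikovom
  sikovom (rule 1 does not apply)
  sikovom → sigovom   [intervocalic voicing]
  sigovom → higovom   [debuccalisation]
  higovom (rule 4 does not apply)
  higovom (rule 5 does not apply)
  higovom → hegovom   [vowel merger]
  giving Hanik hegovom.
If borrowed from Detoric 'sikovum' after the early changes, it would undergo only the recent ones:
  rule 4 (vowel merger): no change (sikovum)
  rule 5 (unconditioned shift): no change (sikovum)
  rule 6 (vowel merger): sikovum → sekovum
  ⇒ as a loan: sekovum
Hanik 'hegovom' matches the inherited outcome exactly, so it is an inherited cognate, not a loan.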